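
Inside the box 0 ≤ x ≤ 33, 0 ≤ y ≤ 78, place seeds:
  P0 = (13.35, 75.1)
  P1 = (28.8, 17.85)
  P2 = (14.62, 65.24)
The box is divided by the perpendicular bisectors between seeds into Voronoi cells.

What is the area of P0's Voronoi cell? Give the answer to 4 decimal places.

Area of P0's cell: 247.7000

1. box [0,33]×[0,78]: [(0, 0) (33, 0) (33, 78) (0, 78)]
2. ⊥bis P0·P1 via (21.075,46.475): [(0, 40.7875) (33, 49.6932) (33, 78) (0, 78)]  |A|=1081.0685
3. ⊥bis P0·P2 via (13.985,70.17): [(0, 68.3687) (33, 72.6192) (33, 78) (0, 78)]  |A|=247.7
4. canonical 4-gon: [(0, 68.3687) (33, 72.6192) (33, 78) (0, 78)]
5. shoelace: 247.7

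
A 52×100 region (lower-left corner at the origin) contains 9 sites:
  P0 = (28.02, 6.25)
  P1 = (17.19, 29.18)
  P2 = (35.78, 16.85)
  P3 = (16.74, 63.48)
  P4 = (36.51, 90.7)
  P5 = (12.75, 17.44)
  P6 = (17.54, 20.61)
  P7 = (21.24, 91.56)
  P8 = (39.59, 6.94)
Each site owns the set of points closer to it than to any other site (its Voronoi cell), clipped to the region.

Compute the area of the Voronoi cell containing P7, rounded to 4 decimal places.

Area of P7's cell: 623.8164

1. box [0,52]×[0,100]: [(0, 0) (52, 0) (52, 100) (0, 100)]
2. ⊥bis P7·P0 via (24.63,48.905): [(0, 46.9475) (52, 51.0802) (52, 100) (0, 100)]  |A|=2651.2782
3. ⊥bis P7·P1 via (19.215,60.37): [(0, 61.6175) (52, 58.2414) (52, 100) (0, 100)]  |A|=2083.6667
4. ⊥bis P7·P2 via (28.51,54.205): [(0, 61.6175) (49.9381, 58.3753) (52, 58.7766) (52, 100) (0, 100)]  |A|=2083.115
5. ⊥bis P7·P3 via (18.99,77.52): [(0, 80.5633) (52, 72.2299) (52, 100) (0, 100)]  |A|=1227.3767
6. ⊥bis P7·P4 via (28.875,91.13): [(0, 80.5633) (28.0269, 76.0718) (29.3746, 100) (0, 100)]  |A|=623.8164
7. ⊥bis P7·P5 via (16.995,54.5): [(0, 80.5633) (28.0269, 76.0718) (29.3746, 100) (0, 100)]  |A|=623.8164
8. ⊥bis P7·P6 via (19.39,56.085): [(0, 80.5633) (28.0269, 76.0718) (29.3746, 100) (0, 100)]  |A|=623.8164
9. ⊥bis P7·P8 via (30.415,49.25): [(0, 80.5633) (28.0269, 76.0718) (29.3746, 100) (0, 100)]  |A|=623.8164
10. canonical 4-gon: [(0, 80.5633) (28.0269, 76.0718) (29.3746, 100) (0, 100)]
11. shoelace: 623.8164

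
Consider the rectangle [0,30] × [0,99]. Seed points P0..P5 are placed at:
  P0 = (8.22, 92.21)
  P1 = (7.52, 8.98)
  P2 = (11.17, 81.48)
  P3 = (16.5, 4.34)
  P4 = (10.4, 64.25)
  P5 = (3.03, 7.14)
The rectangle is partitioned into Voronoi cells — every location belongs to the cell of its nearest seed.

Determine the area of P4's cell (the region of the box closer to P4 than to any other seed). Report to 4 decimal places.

Area of P4's cell: 1090.5992

1. box [0,30]×[0,99]: [(0, 0) (30, 0) (30, 99) (0, 99)]
2. ⊥bis P4·P0 via (9.31,78.23): [(0, 77.5041) (0, 0) (30, 0) (30, 79.8432)]  |A|=2360.2092
3. ⊥bis P4·P1 via (8.96,36.615): [(0, 77.5041) (0, 37.0819) (30, 35.5187) (30, 79.8432)]  |A|=1271.2012
4. ⊥bis P4·P2 via (10.785,72.865): [(0, 73.347) (0, 37.0819) (30, 35.5187) (30, 72.0063)]  |A|=1091.291
5. ⊥bis P4·P3 via (13.45,34.295): [(0, 73.347) (0, 37.0819) (27.0021, 35.6749) (30, 35.9801) (30, 72.0063)]  |A|=1090.5992
6. ⊥bis P4·P5 via (6.715,35.695): [(0, 73.347) (0, 37.0819) (27.0021, 35.6749) (30, 35.9801) (30, 72.0063)]  |A|=1090.5992
7. canonical 5-gon: [(0, 73.347) (0, 37.0819) (27.0021, 35.6749) (30, 35.9801) (30, 72.0063)]
8. shoelace: 1090.5992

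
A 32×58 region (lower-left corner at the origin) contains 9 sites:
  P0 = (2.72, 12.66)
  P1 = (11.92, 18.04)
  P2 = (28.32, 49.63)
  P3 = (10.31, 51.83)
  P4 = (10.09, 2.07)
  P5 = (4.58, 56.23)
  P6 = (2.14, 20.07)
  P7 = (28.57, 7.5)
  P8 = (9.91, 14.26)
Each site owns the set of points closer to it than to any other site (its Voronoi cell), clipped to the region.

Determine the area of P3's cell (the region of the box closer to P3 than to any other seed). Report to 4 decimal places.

Area of P3's cell: 347.5625

1. box [0,32]×[0,58]: [(0, 0) (32, 0) (32, 58) (0, 58)]
2. ⊥bis P3·P0 via (6.515,32.245): [(0, 33.5074) (32, 27.3068) (32, 58) (0, 58)]  |A|=882.9733
3. ⊥bis P3·P1 via (11.115,34.935): [(0, 34.4054) (32, 35.9301) (32, 58) (0, 58)]  |A|=730.6318
4. ⊥bis P3·P2 via (19.315,50.73): [(0, 34.4054) (17.4223, 35.2355) (20.2031, 58) (0, 58)]  |A|=435.4919
5. ⊥bis P3·P4 via (10.2,26.95): [(0, 34.4054) (17.4223, 35.2355) (20.2031, 58) (0, 58)]  |A|=435.4919
6. ⊥bis P3·P5 via (7.445,54.03): [(0, 44.3346) (0, 34.4054) (17.4223, 35.2355) (20.2031, 58) (10.4935, 58)]  |A|=363.7928
7. ⊥bis P3·P6 via (6.225,35.95): [(0, 44.3346) (0, 37.5513) (10.3183, 34.897) (17.4223, 35.2355) (20.2031, 58) (10.4935, 58)]  |A|=347.5625
8. ⊥bis P3·P7 via (19.44,29.665): [(0, 44.3346) (0, 37.5513) (10.3183, 34.897) (17.4223, 35.2355) (20.2031, 58) (10.4935, 58)]  |A|=347.5625
9. ⊥bis P3·P8 via (10.11,33.045): [(0, 44.3346) (0, 37.5513) (10.3183, 34.897) (17.4223, 35.2355) (20.2031, 58) (10.4935, 58)]  |A|=347.5625
10. canonical 6-gon: [(0, 44.3346) (0, 37.5513) (10.3183, 34.897) (17.4223, 35.2355) (20.2031, 58) (10.4935, 58)]
11. shoelace: 347.5625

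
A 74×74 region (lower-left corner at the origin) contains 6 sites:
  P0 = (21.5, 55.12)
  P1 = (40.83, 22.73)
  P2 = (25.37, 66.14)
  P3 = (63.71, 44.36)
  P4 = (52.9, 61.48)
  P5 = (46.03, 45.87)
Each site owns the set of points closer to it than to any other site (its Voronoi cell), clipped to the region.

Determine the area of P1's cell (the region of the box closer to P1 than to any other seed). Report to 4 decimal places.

Area of P1's cell: 2131.4596

1. box [0,74]×[0,74]: [(0, 0) (74, 0) (74, 74) (0, 74)]
2. ⊥bis P1·P0 via (31.165,38.925): [(0, 20.3261) (0, 0) (74, 0) (74, 64.4885)]  |A|=3138.1376
3. ⊥bis P1·P2 via (33.1,44.435): [(51.1977, 50.8803) (0, 20.3261) (0, 0) (74, 0) (74, 59.0011)]  |A|=3075.5752
4. ⊥bis P1·P3 via (52.27,33.545): [(41.4061, 45.0368) (0, 20.3261) (0, 0) (74, 0) (74, 10.5592)]  |A|=2259.2546
5. ⊥bis P1·P4 via (46.865,42.105): [(43.056, 43.2914) (40.0503, 44.2277) (0, 20.3261) (0, 0) (74, 0) (74, 10.5592)]  |A|=2257.404
6. ⊥bis P1·P5 via (43.43,34.3): [(53.7483, 31.9813) (28.8901, 37.5674) (0, 20.3261) (0, 0) (74, 0) (74, 10.5592)]  |A|=2131.4596
7. canonical 6-gon: [(53.7483, 31.9813) (28.8901, 37.5674) (0, 20.3261) (0, 0) (74, 0) (74, 10.5592)]
8. shoelace: 2131.4596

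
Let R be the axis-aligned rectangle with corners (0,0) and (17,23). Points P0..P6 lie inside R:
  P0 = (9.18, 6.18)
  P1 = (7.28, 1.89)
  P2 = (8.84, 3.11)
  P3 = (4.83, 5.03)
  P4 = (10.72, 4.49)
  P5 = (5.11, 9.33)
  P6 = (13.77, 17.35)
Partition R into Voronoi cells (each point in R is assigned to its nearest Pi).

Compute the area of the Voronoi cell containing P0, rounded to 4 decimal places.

Area of P0's cell: 32.5854

1. box [0,17]×[0,23]: [(0, 0) (17, 0) (17, 23) (0, 23)]
2. ⊥bis P0·P1 via (8.23,4.035): [(0, 7.68) (17, 0.1509) (17, 23) (0, 23)]  |A|=324.4379
3. ⊥bis P0·P2 via (9.01,4.645): [(0, 7.68) (6.1333, 4.9636) (17, 3.7601) (17, 23) (0, 23)]  |A|=304.8276
4. ⊥bis P0·P3 via (7.005,5.605): [(7.206, 4.8448) (17, 3.7601) (17, 23) (2.4063, 23)]  |A|=226.6936
5. ⊥bis P0·P4 via (9.95,5.335): [(7.206, 4.8448) (9.173, 4.6269) (17, 11.7593) (17, 23) (2.4063, 23)]  |A|=195.3889
6. ⊥bis P0·P5 via (7.145,7.755): [(6.617, 7.0728) (7.206, 4.8448) (9.173, 4.6269) (17, 11.7593) (17, 20.4883)]  |A|=66.1307
7. ⊥bis P0·P6 via (11.475,11.765): [(10.5445, 12.1474) (6.617, 7.0728) (7.206, 4.8448) (9.173, 4.6269) (15.2872, 10.1985)]  |A|=32.5854
8. canonical 5-gon: [(10.5445, 12.1474) (6.617, 7.0728) (7.206, 4.8448) (9.173, 4.6269) (15.2872, 10.1985)]
9. shoelace: 32.5854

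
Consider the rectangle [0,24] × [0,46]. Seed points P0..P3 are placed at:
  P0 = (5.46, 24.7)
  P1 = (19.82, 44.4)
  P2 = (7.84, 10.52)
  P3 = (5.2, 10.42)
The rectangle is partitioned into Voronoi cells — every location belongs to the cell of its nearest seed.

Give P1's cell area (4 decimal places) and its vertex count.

Area of P1's cell: 263.6036 (4 vertices)

1. box [0,24]×[0,46]: [(0, 0) (24, 0) (24, 46) (0, 46)]
2. ⊥bis P1·P0 via (12.64,34.55): [(0, 43.7637) (24, 26.2693) (24, 46) (0, 46)]  |A|=263.6036
3. ⊥bis P1·P2 via (13.83,27.46): [(0, 43.7637) (24, 26.2693) (24, 46) (0, 46)]  |A|=263.6036
4. ⊥bis P1·P3 via (12.51,27.41): [(0, 43.7637) (24, 26.2693) (24, 46) (0, 46)]  |A|=263.6036
5. canonical 4-gon: [(0, 43.7637) (24, 26.2693) (24, 46) (0, 46)]
6. shoelace: 263.6036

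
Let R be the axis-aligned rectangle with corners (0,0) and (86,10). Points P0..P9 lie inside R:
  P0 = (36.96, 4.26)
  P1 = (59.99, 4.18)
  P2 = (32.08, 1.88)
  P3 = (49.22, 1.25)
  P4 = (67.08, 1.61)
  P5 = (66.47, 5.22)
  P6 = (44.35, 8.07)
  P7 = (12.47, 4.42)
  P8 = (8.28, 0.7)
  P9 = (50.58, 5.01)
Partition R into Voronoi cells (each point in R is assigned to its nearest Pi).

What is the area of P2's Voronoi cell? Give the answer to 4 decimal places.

Area of P2's cell: 110.6411

1. box [0,86]×[0,10]: [(0, 0) (86, 0) (86, 10) (0, 10)]
2. ⊥bis P2·P0 via (34.52,3.07): [(0, 0) (36.0173, 0) (31.1402, 10) (0, 10)]  |A|=335.7873
3. ⊥bis P2·P1 via (46.035,3.03): [(0, 0) (36.0173, 0) (31.1402, 10) (0, 10)]  |A|=335.7873
4. ⊥bis P2·P3 via (40.65,1.565): [(0, 0) (36.0173, 0) (31.1402, 10) (0, 10)]  |A|=335.7873
5. ⊥bis P2·P4 via (49.58,1.745): [(0, 0) (36.0173, 0) (31.1402, 10) (0, 10)]  |A|=335.7873
6. ⊥bis P2·P5 via (49.275,3.55): [(0, 0) (36.0173, 0) (31.1402, 10) (0, 10)]  |A|=335.7873
7. ⊥bis P2·P6 via (38.215,4.975): [(0, 0) (36.0173, 0) (31.1402, 10) (0, 10)]  |A|=335.7873
8. ⊥bis P2·P7 via (22.275,3.15): [(21.867, 0) (36.0173, 0) (31.1402, 10) (23.1623, 10)]  |A|=110.6411
9. ⊥bis P2·P8 via (20.18,1.29): [(21.867, 0) (36.0173, 0) (31.1402, 10) (23.1623, 10)]  |A|=110.6411
10. ⊥bis P2·P9 via (41.33,3.445): [(21.867, 0) (36.0173, 0) (31.1402, 10) (23.1623, 10)]  |A|=110.6411
11. canonical 4-gon: [(21.867, 0) (36.0173, 0) (31.1402, 10) (23.1623, 10)]
12. shoelace: 110.6411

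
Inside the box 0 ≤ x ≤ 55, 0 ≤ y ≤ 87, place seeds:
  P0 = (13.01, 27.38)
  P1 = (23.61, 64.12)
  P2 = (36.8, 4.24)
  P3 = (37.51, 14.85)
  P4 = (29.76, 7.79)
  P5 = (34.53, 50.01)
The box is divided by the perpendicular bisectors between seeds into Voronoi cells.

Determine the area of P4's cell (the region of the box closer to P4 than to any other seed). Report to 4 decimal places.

Area of P4's cell: 380.7111

1. box [0,55]×[0,87]: [(0, 0) (55, 0) (55, 87) (0, 87)]
2. ⊥bis P4·P0 via (21.385,17.585): [(0.8184, 0) (55, 0) (55, 46.3268)]  |A|=1255.0287
3. ⊥bis P4·P1 via (26.685,35.955): [(45.2388, 37.9807) (0.8184, 0) (55, 0) (55, 39.0464)]  |A|=1219.496
4. ⊥bis P4·P2 via (33.28,6.015): [(49.6414, 38.4613) (45.2388, 37.9807) (0.8184, 0) (30.2469, 0)]  |A|=638.8604
5. ⊥bis P4·P3 via (33.635,11.32): [(35.1284, 9.6806) (25.063, 20.7298) (0.8184, 0) (30.2469, 0)]  |A|=380.7111
6. ⊥bis P4·P5 via (32.145,28.9): [(35.1284, 9.6806) (25.063, 20.7298) (0.8184, 0) (30.2469, 0)]  |A|=380.7111
7. canonical 4-gon: [(35.1284, 9.6806) (25.063, 20.7298) (0.8184, 0) (30.2469, 0)]
8. shoelace: 380.7111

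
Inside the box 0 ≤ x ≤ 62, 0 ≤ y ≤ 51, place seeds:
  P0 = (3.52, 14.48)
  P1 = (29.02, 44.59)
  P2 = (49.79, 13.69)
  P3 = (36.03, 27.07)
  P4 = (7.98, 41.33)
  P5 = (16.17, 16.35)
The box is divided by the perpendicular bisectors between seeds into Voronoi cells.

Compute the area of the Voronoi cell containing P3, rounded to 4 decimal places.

1. box [0,62]×[0,51]: [(0, 0) (62, 0) (62, 51) (0, 51)]
2. ⊥bis P3·P0 via (19.775,20.775): [(27.8204, 0) (62, 0) (62, 51) (8.0699, 51)]  |A|=2246.7963
3. ⊥bis P3·P1 via (32.525,35.83): [(16.4375, 29.3932) (27.8204, 0) (62, 0) (62, 47.6234)]  |A|=1587.2427
4. ⊥bis P3·P2 via (42.91,20.38): [(16.4375, 29.3932) (26.4739, 3.4771) (62, 40.0122) (62, 47.6234)]  |A|=817.0816
5. ⊥bis P3·P4 via (22.005,34.2): [(20.359, 30.9622) (17.7882, 25.9054) (26.4739, 3.4771) (62, 40.0122) (62, 47.6234)]  |A|=809.1833
6. ⊥bis P3·P5 via (26.1,21.71): [(20.9732, 31.208) (32.5621, 9.7382) (62, 40.0122) (62, 47.6234)]  |A|=647.5644
7. canonical 4-gon: [(20.9732, 31.208) (32.5621, 9.7382) (62, 40.0122) (62, 47.6234)]
8. shoelace: 647.5644

Area of P3's cell: 647.5644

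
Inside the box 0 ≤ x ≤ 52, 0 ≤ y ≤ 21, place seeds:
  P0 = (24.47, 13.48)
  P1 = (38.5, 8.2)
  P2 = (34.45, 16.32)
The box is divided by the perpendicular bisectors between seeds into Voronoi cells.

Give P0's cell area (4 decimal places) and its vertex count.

Area of P0's cell: 614.9790 (5 vertices)

1. box [0,52]×[0,21]: [(0, 0) (52, 0) (52, 21) (0, 21)]
2. ⊥bis P0·P1 via (31.485,10.84): [(0, 0) (27.4055, 0) (35.3086, 21) (0, 21)]  |A|=658.498
3. ⊥bis P0·P2 via (29.46,14.9): [(0, 0) (27.4055, 0) (30.9898, 9.5242) (27.7241, 21) (0, 21)]  |A|=614.979
4. canonical 5-gon: [(0, 0) (27.4055, 0) (30.9898, 9.5242) (27.7241, 21) (0, 21)]
5. shoelace: 614.979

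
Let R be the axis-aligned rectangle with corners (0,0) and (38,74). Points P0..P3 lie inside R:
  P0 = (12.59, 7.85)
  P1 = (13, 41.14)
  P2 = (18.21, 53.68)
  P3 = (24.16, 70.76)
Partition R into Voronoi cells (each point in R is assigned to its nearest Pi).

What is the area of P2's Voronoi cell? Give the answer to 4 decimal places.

1. box [0,38]×[0,74]: [(0, 0) (38, 0) (38, 74) (0, 74)]
2. ⊥bis P2·P0 via (15.4,30.765): [(0, 32.6535) (38, 27.9936) (38, 74) (0, 74)]  |A|=1659.7054
3. ⊥bis P2·P1 via (15.605,47.41): [(0, 53.8934) (38, 38.1055) (38, 74) (0, 74)]  |A|=1064.0198
4. ⊥bis P2·P3 via (21.185,62.22): [(0, 69.6) (0, 53.8934) (38, 38.1055) (38, 56.3623)]  |A|=645.3042
5. canonical 4-gon: [(0, 69.6) (0, 53.8934) (38, 38.1055) (38, 56.3623)]
6. shoelace: 645.3042

Area of P2's cell: 645.3042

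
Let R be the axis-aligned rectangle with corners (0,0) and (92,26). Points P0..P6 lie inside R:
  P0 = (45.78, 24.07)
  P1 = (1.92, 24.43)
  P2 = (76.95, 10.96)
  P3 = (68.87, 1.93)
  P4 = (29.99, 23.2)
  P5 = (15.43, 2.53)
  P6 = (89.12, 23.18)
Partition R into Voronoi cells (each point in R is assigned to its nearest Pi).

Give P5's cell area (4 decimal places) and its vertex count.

Area of P5's cell: 428.0094 (5 vertices)

1. box [0,92]×[0,26]: [(0, 0) (92, 0) (92, 26) (0, 26)]
2. ⊥bis P5·P0 via (30.605,13.3): [(0, 0) (40.0443, 0) (21.5916, 26) (0, 26)]  |A|=801.2658
3. ⊥bis P5·P1 via (8.675,13.48): [(0, 8.1284) (0, 0) (40.0443, 0) (23.8384, 22.8342)]  |A|=554.0741
4. ⊥bis P5·P2 via (46.19,6.745): [(0, 8.1284) (0, 0) (40.0443, 0) (23.8384, 22.8342)]  |A|=554.0741
5. ⊥bis P5·P3 via (42.15,2.23): [(0, 8.1284) (0, 0) (40.0443, 0) (23.8384, 22.8342)]  |A|=554.0741
6. ⊥bis P5·P4 via (22.71,12.865): [(15.6918, 17.8086) (0, 8.1284) (0, 0) (40.0443, 0) (39.1151, 1.3092)]  |A|=428.0094
7. ⊥bis P5·P6 via (52.275,12.855): [(15.6918, 17.8086) (0, 8.1284) (0, 0) (40.0443, 0) (39.1151, 1.3092)]  |A|=428.0094
8. canonical 5-gon: [(15.6918, 17.8086) (0, 8.1284) (0, 0) (40.0443, 0) (39.1151, 1.3092)]
9. shoelace: 428.0094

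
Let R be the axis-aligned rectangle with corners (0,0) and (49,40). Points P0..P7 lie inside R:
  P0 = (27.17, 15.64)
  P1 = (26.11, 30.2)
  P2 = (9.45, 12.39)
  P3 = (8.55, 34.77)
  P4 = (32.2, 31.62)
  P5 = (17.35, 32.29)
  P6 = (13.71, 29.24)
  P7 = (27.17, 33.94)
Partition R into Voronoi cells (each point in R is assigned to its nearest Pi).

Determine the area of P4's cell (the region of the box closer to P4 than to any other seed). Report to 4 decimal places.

1. box [0,49]×[0,40]: [(0, 0) (49, 0) (49, 40) (0, 40)]
2. ⊥bis P4·P0 via (29.685,23.63): [(0, 32.9739) (49, 17.5502) (49, 40) (0, 40)]  |A|=722.1584
3. ⊥bis P4·P1 via (29.155,30.91): [(30.9449, 23.2334) (49, 17.5502) (49, 40) (27.0355, 40)]  |A|=386.8007
4. ⊥bis P4·P2 via (20.825,22.005): [(30.9449, 23.2334) (49, 17.5502) (49, 40) (27.0355, 40)]  |A|=386.8007
5. ⊥bis P4·P3 via (20.375,33.195): [(30.9449, 23.2334) (49, 17.5502) (49, 40) (27.0355, 40)]  |A|=386.8007
6. ⊥bis P4·P5 via (24.775,31.955): [(30.9449, 23.2334) (49, 17.5502) (49, 40) (27.0355, 40)]  |A|=386.8007
7. ⊥bis P4·P6 via (22.955,30.43): [(30.9449, 23.2334) (49, 17.5502) (49, 40) (27.0355, 40)]  |A|=386.8007
8. ⊥bis P4·P7 via (29.685,32.78): [(29.0434, 31.3888) (30.9449, 23.2334) (49, 17.5502) (49, 40) (33.0151, 40)]  |A|=361.055
9. canonical 5-gon: [(29.0434, 31.3888) (30.9449, 23.2334) (49, 17.5502) (49, 40) (33.0151, 40)]
10. shoelace: 361.055

Area of P4's cell: 361.0550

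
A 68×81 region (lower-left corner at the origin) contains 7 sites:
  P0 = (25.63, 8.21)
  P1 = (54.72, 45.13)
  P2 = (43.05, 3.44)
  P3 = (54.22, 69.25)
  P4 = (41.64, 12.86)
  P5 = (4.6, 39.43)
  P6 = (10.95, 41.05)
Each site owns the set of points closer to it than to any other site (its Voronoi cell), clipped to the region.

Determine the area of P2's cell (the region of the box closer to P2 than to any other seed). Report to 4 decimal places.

Area of P2's cell: 323.2561

1. box [0,68]×[0,81]: [(0, 0) (68, 0) (68, 81) (0, 81)]
2. ⊥bis P2·P0 via (34.34,5.825): [(32.745, 0) (68, 0) (68, 81) (54.9247, 81)]  |A|=1957.3796
3. ⊥bis P2·P1 via (48.885,24.285): [(40.0704, 26.7524) (32.745, 0) (68, 0) (68, 18.9343)]  |A|=735.9915
4. ⊥bis P2·P3 via (48.635,36.345): [(40.0704, 26.7524) (32.745, 0) (68, 0) (68, 18.9343)]  |A|=735.9915
5. ⊥bis P2·P4 via (42.345,8.15): [(34.6617, 7) (32.745, 0) (68, 0) (68, 11.9901)]  |A|=323.2561
6. ⊥bis P2·P5 via (23.825,21.435): [(34.6617, 7) (32.745, 0) (68, 0) (68, 11.9901)]  |A|=323.2561
7. ⊥bis P2·P6 via (27,22.245): [(34.6617, 7) (32.745, 0) (68, 0) (68, 11.9901)]  |A|=323.2561
8. canonical 4-gon: [(34.6617, 7) (32.745, 0) (68, 0) (68, 11.9901)]
9. shoelace: 323.2561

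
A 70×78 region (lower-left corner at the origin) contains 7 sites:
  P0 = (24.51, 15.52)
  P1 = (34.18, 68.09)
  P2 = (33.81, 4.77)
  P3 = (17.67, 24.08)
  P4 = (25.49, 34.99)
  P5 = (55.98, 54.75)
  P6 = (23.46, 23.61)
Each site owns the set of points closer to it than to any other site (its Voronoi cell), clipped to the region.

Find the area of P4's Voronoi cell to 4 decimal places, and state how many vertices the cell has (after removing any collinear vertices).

Area of P4's cell: 971.4125 (6 vertices)

1. box [0,70]×[0,78]: [(0, 0) (70, 0) (70, 78) (0, 78)]
2. ⊥bis P4·P0 via (25,25.255): [(0, 26.5133) (70, 22.99) (70, 78) (0, 78)]  |A|=3727.3837
3. ⊥bis P4·P1 via (29.835,51.54): [(0, 59.3728) (0, 26.5133) (70, 22.99) (70, 40.9952)]  |A|=1780.2632
4. ⊥bis P4·P2 via (29.65,19.88): [(0, 59.3728) (0, 26.5133) (45.4368, 24.2263) (70, 30.9889) (70, 40.9952)]  |A|=1682.0232
5. ⊥bis P4·P3 via (21.58,29.535): [(0, 59.3728) (0, 45.003) (27.7439, 25.1169) (45.4368, 24.2263) (70, 30.9889) (70, 40.9952)]  |A|=1425.5362
6. ⊥bis P4·P5 via (40.735,44.87): [(37.7608, 49.4592) (0, 59.3728) (0, 45.003) (27.7439, 25.1169) (45.4368, 24.2263) (52.8, 26.2535)]  |A|=1029.063
7. ⊥bis P4·P6 via (24.475,29.3): [(37.7608, 49.4592) (0, 59.3728) (0, 45.003) (21.0573, 29.9097) (48.378, 25.0361) (52.8, 26.2535)]  |A|=971.4125
8. canonical 6-gon: [(37.7608, 49.4592) (0, 59.3728) (0, 45.003) (21.0573, 29.9097) (48.378, 25.0361) (52.8, 26.2535)]
9. shoelace: 971.4125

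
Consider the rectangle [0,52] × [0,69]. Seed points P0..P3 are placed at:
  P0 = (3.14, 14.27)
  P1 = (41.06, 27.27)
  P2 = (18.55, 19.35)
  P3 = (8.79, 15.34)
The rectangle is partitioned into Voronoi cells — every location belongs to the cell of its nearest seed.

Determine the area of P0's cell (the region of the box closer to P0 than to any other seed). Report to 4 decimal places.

1. box [0,52]×[0,69]: [(0, 0) (52, 0) (52, 69) (0, 69)]
2. ⊥bis P0·P1 via (22.1,20.77): [(0, 0) (29.2205, 0) (5.5655, 69) (0, 69)]  |A|=1200.116
3. ⊥bis P0·P2 via (10.845,16.81): [(0, 49.7079) (0, 0) (16.3865, 0)]  |A|=407.2699
4. ⊥bis P0·P3 via (5.965,14.805): [(0, 46.3024) (0, 0) (8.7688, 0)]  |A|=203.0079
5. canonical 3-gon: [(0, 46.3024) (0, 0) (8.7688, 0)]
6. shoelace: 203.0079

Area of P0's cell: 203.0079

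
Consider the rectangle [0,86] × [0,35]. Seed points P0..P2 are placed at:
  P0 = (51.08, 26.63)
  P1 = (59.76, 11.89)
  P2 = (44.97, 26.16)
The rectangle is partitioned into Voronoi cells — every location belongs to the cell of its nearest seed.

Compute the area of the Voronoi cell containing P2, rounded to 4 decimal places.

1. box [0,86]×[0,35]: [(0, 0) (86, 0) (86, 35) (0, 35)]
2. ⊥bis P2·P0 via (48.025,26.395): [(0, 0) (50.0554, 0) (47.3631, 35) (0, 35)]  |A|=1704.8231
3. ⊥bis P2·P1 via (52.365,19.025): [(0, 0) (34.0089, 0) (48.8705, 15.4032) (47.3631, 35) (0, 35)]  |A|=1581.2396
4. canonical 5-gon: [(0, 0) (34.0089, 0) (48.8705, 15.4032) (47.3631, 35) (0, 35)]
5. shoelace: 1581.2396

Area of P2's cell: 1581.2396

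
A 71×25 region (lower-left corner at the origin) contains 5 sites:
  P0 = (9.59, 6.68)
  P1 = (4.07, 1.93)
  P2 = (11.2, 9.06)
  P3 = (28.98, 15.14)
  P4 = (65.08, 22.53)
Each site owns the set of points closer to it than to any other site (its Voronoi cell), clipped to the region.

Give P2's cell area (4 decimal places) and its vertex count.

1. box [0,71]×[0,25]: [(0, 0) (71, 0) (71, 25) (0, 25)]
2. ⊥bis P2·P0 via (10.395,7.87): [(0, 14.9019) (22.0289, 0) (71, 0) (71, 25) (0, 25)]  |A|=1610.8635
3. ⊥bis P2·P1 via (7.635,5.495): [(0, 14.9019) (22.0289, 0) (71, 0) (71, 25) (0, 25)]  |A|=1610.8635
4. ⊥bis P2·P3 via (20.09,12.1): [(0, 14.9019) (22.0289, 0) (24.2277, 0) (15.6788, 25) (0, 25)]  |A|=334.694
5. ⊥bis P2·P4 via (38.14,15.795): [(0, 14.9019) (22.0289, 0) (24.2277, 0) (15.6788, 25) (0, 25)]  |A|=334.694
6. canonical 5-gon: [(0, 14.9019) (22.0289, 0) (24.2277, 0) (15.6788, 25) (0, 25)]
7. shoelace: 334.694

Area of P2's cell: 334.6940 (5 vertices)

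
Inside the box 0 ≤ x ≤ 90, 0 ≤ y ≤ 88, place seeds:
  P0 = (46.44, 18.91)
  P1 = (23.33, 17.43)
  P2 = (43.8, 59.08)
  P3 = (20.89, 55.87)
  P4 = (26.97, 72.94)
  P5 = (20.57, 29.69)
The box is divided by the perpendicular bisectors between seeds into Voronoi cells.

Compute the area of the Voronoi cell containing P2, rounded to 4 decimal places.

Area of P2's cell: 2458.8744

1. box [0,90]×[0,88]: [(0, 0) (90, 0) (90, 88) (0, 88)]
2. ⊥bis P2·P0 via (45.12,38.995): [(0, 36.0297) (90, 41.9445) (90, 88) (0, 88)]  |A|=4411.1598
3. ⊥bis P2·P1 via (33.565,38.255): [(0, 54.7514) (33.5998, 38.2379) (90, 41.9445) (90, 88) (0, 88)]  |A|=4096.6364
4. ⊥bis P2·P3 via (32.345,57.475): [(35.0272, 38.3317) (90, 41.9445) (90, 88) (28.068, 88)]  |A|=2803.9257
5. ⊥bis P2·P4 via (35.385,66.01): [(31.765, 61.6143) (35.0272, 38.3317) (90, 41.9445) (90, 88) (53.4944, 88)]  |A|=2468.4795
6. ⊥bis P2·P5 via (32.185,44.385): [(31.765, 61.6143) (34.4274, 42.6126) (39.4738, 38.6239) (90, 41.9445) (90, 88) (53.4944, 88)]  |A|=2458.8744
7. canonical 6-gon: [(31.765, 61.6143) (34.4274, 42.6126) (39.4738, 38.6239) (90, 41.9445) (90, 88) (53.4944, 88)]
8. shoelace: 2458.8744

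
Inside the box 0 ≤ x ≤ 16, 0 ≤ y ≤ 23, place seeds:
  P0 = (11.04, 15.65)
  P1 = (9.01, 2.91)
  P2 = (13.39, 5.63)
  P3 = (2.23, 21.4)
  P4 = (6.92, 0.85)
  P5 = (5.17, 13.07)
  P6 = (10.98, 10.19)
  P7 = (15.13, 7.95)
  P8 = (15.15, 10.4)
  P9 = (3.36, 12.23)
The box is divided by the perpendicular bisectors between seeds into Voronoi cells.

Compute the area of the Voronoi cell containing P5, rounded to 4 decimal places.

Area of P5's cell: 32.1096

1. box [0,16]×[0,23]: [(0, 0) (16, 0) (16, 23) (0, 23)]
2. ⊥bis P5·P0 via (8.105,14.36): [(0, 0) (14.4166, 0) (4.3075, 23) (0, 23)]  |A|=215.3268
3. ⊥bis P5·P1 via (7.09,7.99): [(0, 5.3103) (10.3613, 9.2264) (4.3075, 23) (0, 23)]  |A|=121.3094
4. ⊥bis P5·P2 via (9.28,9.35): [(0, 5.3103) (8.5477, 8.5409) (9.9713, 10.1138) (4.3075, 23) (0, 23)]  |A|=120.371
5. ⊥bis P5·P3 via (3.7,17.235): [(0, 15.9291) (0, 5.3103) (8.5477, 8.5409) (9.9713, 10.1138) (6.4195, 18.1948)]  |A|=87.326
6. ⊥bis P5·P4 via (6.045,6.96): [(0, 15.9291) (0, 6.0943) (3.3398, 6.5726) (8.5477, 8.5409) (9.9713, 10.1138) (6.4195, 18.1948)]  |A|=86.0169
7. ⊥bis P5·P6 via (8.075,11.63): [(0, 15.9291) (0, 6.0943) (3.3398, 6.5726) (6.0818, 7.6089) (8.7269, 12.9451) (6.4195, 18.1948)]  |A|=77.6762
8. ⊥bis P5·P7 via (10.15,10.51): [(0, 15.9291) (0, 6.0943) (3.3398, 6.5726) (6.0818, 7.6089) (8.7269, 12.9451) (6.4195, 18.1948)]  |A|=77.6762
9. ⊥bis P5·P8 via (10.16,11.735): [(0, 15.9291) (0, 6.0943) (3.3398, 6.5726) (6.0818, 7.6089) (8.7269, 12.9451) (6.4195, 18.1948)]  |A|=77.6762
10. ⊥bis P5·P9 via (4.265,12.65): [(2.3571, 16.761) (6.3517, 8.1536) (8.7269, 12.9451) (6.4195, 18.1948)]  |A|=32.1096
11. canonical 4-gon: [(2.3571, 16.761) (6.3517, 8.1536) (8.7269, 12.9451) (6.4195, 18.1948)]
12. shoelace: 32.1096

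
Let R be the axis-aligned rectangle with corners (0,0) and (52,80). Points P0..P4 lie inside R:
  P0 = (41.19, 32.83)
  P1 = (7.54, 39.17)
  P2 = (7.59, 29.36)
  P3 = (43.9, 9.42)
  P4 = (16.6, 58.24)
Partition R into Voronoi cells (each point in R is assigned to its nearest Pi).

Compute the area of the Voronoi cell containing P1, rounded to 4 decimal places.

1. box [0,52]×[0,80]: [(0, 0) (52, 0) (52, 80) (0, 80)]
2. ⊥bis P1·P0 via (24.365,36): [(0, 0) (17.5822, 0) (32.655, 80) (0, 80)]  |A|=2009.4912
3. ⊥bis P1·P2 via (7.565,34.265): [(0, 34.2264) (24.0539, 34.349) (32.655, 80) (0, 80)]  |A|=1295.8843
4. ⊥bis P1·P3 via (25.72,24.295): [(0, 34.2264) (24.0539, 34.349) (32.655, 80) (0, 80)]  |A|=1295.8843
5. ⊥bis P1·P4 via (12.07,48.705): [(0, 54.4394) (0, 34.2264) (24.0539, 34.349) (25.552, 42.2998)]  |A|=353.7719
6. canonical 4-gon: [(0, 54.4394) (0, 34.2264) (24.0539, 34.349) (25.552, 42.2998)]
7. shoelace: 353.7719

Area of P1's cell: 353.7719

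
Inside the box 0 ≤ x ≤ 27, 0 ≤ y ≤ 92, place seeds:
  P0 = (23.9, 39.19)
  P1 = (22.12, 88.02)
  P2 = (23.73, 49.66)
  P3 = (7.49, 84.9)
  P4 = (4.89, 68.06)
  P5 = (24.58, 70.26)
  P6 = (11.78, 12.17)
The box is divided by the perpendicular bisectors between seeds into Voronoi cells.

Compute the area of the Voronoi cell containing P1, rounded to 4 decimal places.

1. box [0,27]×[0,92]: [(0, 0) (27, 0) (27, 92) (0, 92)]
2. ⊥bis P1·P0 via (23.01,63.605): [(0, 62.7662) (27, 63.7504) (27, 92) (0, 92)]  |A|=776.025
3. ⊥bis P1·P2 via (22.925,68.84): [(0, 67.8778) (27, 69.011) (27, 92) (0, 92)]  |A|=636.0005
4. ⊥bis P1·P3 via (14.805,86.46): [(18.6013, 68.6585) (27, 69.011) (27, 92) (13.6235, 92)]  |A|=252.6513
5. ⊥bis P1·P4 via (13.505,78.04): [(17.2991, 74.7648) (24.1053, 68.8895) (27, 69.011) (27, 92) (13.6235, 92)]  |A|=235.6965
6. ⊥bis P1·P5 via (23.35,79.14): [(16.5664, 78.2004) (27, 79.6456) (27, 92) (13.6235, 92)]  |A|=156.7453
7. ⊥bis P1·P6 via (16.95,50.095): [(16.5664, 78.2004) (27, 79.6456) (27, 92) (13.6235, 92)]  |A|=156.7453
8. canonical 4-gon: [(16.5664, 78.2004) (27, 79.6456) (27, 92) (13.6235, 92)]
9. shoelace: 156.7453

Area of P1's cell: 156.7453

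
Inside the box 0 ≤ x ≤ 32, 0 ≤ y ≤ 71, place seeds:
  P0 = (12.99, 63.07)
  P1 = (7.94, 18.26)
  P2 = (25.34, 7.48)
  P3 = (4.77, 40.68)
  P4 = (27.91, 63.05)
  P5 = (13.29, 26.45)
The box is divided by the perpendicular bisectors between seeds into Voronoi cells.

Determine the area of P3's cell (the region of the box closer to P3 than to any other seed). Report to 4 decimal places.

1. box [0,32]×[0,71]: [(0, 0) (32, 0) (32, 71) (0, 71)]
2. ⊥bis P3·P0 via (8.88,51.875): [(0, 55.1351) (0, 0) (32, 0) (32, 43.387)]  |A|=1576.3535
3. ⊥bis P3·P1 via (6.355,29.47): [(0, 55.1351) (0, 28.5715) (32, 33.096) (32, 43.387)]  |A|=589.6744
4. ⊥bis P3·P2 via (15.055,24.08): [(0, 55.1351) (0, 28.5715) (28.8992, 32.6576) (32, 34.5788) (32, 43.387)]  |A|=587.3755
5. ⊥bis P3·P4 via (16.34,51.865): [(20.4293, 47.6349) (0, 55.1351) (0, 28.5715) (28.8992, 32.6576) (32, 34.5788) (32, 35.666)]  |A|=542.7067
6. ⊥bis P3·P5 via (9.03,33.565): [(24.8654, 43.0462) (20.4293, 47.6349) (0, 55.1351) (0, 28.5715) (0.9031, 28.6991)]  |A|=365.4427
7. canonical 5-gon: [(24.8654, 43.0462) (20.4293, 47.6349) (0, 55.1351) (0, 28.5715) (0.9031, 28.6991)]
8. shoelace: 365.4427

Area of P3's cell: 365.4427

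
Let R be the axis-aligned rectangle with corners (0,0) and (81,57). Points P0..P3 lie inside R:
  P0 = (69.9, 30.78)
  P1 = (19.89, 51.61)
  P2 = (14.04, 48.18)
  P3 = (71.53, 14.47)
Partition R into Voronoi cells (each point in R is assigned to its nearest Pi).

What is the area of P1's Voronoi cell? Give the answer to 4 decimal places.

1. box [0,81]×[0,57]: [(0, 0) (81, 0) (81, 57) (0, 57)]
2. ⊥bis P1·P0 via (44.895,41.195): [(0, 0) (27.7366, 0) (51.478, 57) (0, 57)]  |A|=2257.6173
3. ⊥bis P1·P2 via (16.965,49.895): [(35.4133, 18.4307) (51.478, 57) (12.7992, 57)]  |A|=745.9085
4. ⊥bis P1·P3 via (45.71,33.04): [(35.3188, 18.5919) (35.7029, 19.1259) (51.478, 57) (12.7992, 57)]  |A|=745.8524
5. canonical 4-gon: [(35.3188, 18.5919) (35.7029, 19.1259) (51.478, 57) (12.7992, 57)]
6. shoelace: 745.8524

Area of P1's cell: 745.8524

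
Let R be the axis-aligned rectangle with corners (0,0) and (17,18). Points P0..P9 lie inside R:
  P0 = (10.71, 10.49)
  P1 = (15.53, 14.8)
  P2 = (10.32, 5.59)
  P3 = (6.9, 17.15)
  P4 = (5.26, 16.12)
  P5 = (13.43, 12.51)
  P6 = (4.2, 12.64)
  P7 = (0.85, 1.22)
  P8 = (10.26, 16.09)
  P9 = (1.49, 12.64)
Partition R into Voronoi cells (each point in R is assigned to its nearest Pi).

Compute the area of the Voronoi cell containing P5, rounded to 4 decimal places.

1. box [0,17]×[0,18]: [(0, 0) (17, 0) (17, 18) (0, 18)]
2. ⊥bis P5·P0 via (12.07,11.5): [(17, 4.8616) (17, 18) (7.2428, 18)]  |A|=64.0971
3. ⊥bis P5·P1 via (14.48,13.655): [(17, 4.8616) (17, 11.3441) (9.7419, 18) (7.2428, 18)]  |A|=39.9424
4. ⊥bis P5·P2 via (11.875,9.05): [(14.8987, 7.6911) (17, 6.7467) (17, 11.3441) (9.7419, 18) (7.2428, 18)]  |A|=37.9618
5. ⊥bis P5·P3 via (10.165,14.83): [(9.8873, 14.4391) (14.8987, 7.6911) (17, 6.7467) (17, 11.3441) (11.3619, 16.5144)]  |A|=30.736
6. ⊥bis P5·P4 via (9.345,14.315): [(9.8873, 14.4391) (14.8987, 7.6911) (17, 6.7467) (17, 11.3441) (11.3619, 16.5144)]  |A|=30.736
7. ⊥bis P5·P6 via (8.815,12.575): [(9.8873, 14.4391) (14.8987, 7.6911) (17, 6.7467) (17, 11.3441) (11.3619, 16.5144)]  |A|=30.736
8. ⊥bis P5·P7 via (7.14,6.865): [(9.8873, 14.4391) (14.8987, 7.6911) (17, 6.7467) (17, 11.3441) (11.3619, 16.5144)]  |A|=30.736
9. ⊥bis P5·P8 via (11.845,14.3): [(10.7263, 13.3094) (14.8987, 7.6911) (17, 6.7467) (17, 11.3441) (12.8277, 15.1702)]  |A|=26.2562
10. ⊥bis P5·P9 via (7.46,12.575): [(10.7263, 13.3094) (14.8987, 7.6911) (17, 6.7467) (17, 11.3441) (12.8277, 15.1702)]  |A|=26.2562
11. canonical 5-gon: [(10.7263, 13.3094) (14.8987, 7.6911) (17, 6.7467) (17, 11.3441) (12.8277, 15.1702)]
12. shoelace: 26.2562

Area of P5's cell: 26.2562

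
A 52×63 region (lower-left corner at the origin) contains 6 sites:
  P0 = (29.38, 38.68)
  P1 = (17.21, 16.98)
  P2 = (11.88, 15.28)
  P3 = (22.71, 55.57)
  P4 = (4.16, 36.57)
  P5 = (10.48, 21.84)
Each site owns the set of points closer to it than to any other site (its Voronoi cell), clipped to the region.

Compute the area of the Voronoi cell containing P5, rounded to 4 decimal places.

Area of P5's cell: 211.5668

1. box [0,52]×[0,63]: [(0, 0) (52, 0) (52, 63) (0, 63)]
2. ⊥bis P5·P0 via (19.93,30.26): [(0, 52.628) (0, 0) (46.8918, 0)]  |A|=1233.9112
3. ⊥bis P5·P1 via (13.845,19.41): [(20.8967, 29.175) (0, 52.628) (0, 0.2378)]  |A|=547.3914
4. ⊥bis P5·P2 via (11.18,18.56): [(13.6049, 19.0775) (20.8967, 29.175) (0, 52.628) (0, 16.174)]  |A|=438.9861
5. ⊥bis P5·P3 via (16.595,38.705): [(13.6049, 19.0775) (20.8967, 29.175) (10.406, 40.949) (0, 44.7221) (0, 16.174)]  |A|=397.8517
6. ⊥bis P5·P4 via (7.32,29.205): [(13.6049, 19.0775) (20.8967, 29.175) (17.1226, 33.4109) (0, 26.0643) (0, 16.174)]  |A|=211.5668
7. canonical 5-gon: [(13.6049, 19.0775) (20.8967, 29.175) (17.1226, 33.4109) (0, 26.0643) (0, 16.174)]
8. shoelace: 211.5668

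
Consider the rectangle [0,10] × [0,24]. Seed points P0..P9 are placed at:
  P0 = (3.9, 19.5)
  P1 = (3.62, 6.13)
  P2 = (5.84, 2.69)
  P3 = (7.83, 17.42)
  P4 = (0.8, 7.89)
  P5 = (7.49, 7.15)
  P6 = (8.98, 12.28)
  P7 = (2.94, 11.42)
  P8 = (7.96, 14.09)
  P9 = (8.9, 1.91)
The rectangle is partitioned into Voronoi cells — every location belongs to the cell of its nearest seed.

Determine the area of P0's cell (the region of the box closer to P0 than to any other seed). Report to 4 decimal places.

1. box [0,10]×[0,24]: [(0, 0) (10, 0) (10, 24) (0, 24)]
2. ⊥bis P0·P1 via (3.76,12.815): [(0, 12.8937) (10, 12.6843) (10, 24) (0, 24)]  |A|=112.1097
3. ⊥bis P0·P2 via (4.87,11.095): [(0, 12.8937) (10, 12.6843) (10, 24) (0, 24)]  |A|=112.1097
4. ⊥bis P0·P3 via (5.865,18.46): [(0, 12.8937) (2.887, 12.8333) (8.7971, 24) (0, 24)]  |A|=65.1493
5. ⊥bis P0·P4 via (2.35,13.695): [(0, 14.3225) (3.2201, 13.4627) (8.7971, 24) (0, 24)]  |A|=61.9303
6. ⊥bis P0·P5 via (5.695,13.325): [(0, 14.3225) (3.2201, 13.4627) (8.7971, 24) (0, 24)]  |A|=61.9303
7. ⊥bis P0·P6 via (6.44,15.89): [(0, 14.3225) (3.0534, 13.5072) (3.3566, 13.7205) (8.7971, 24) (0, 24)]  |A|=61.9058
8. ⊥bis P0·P7 via (3.42,15.46): [(0, 15.8663) (4.2265, 15.3642) (8.7971, 24) (0, 24)]  |A|=55.1736
9. ⊥bis P0·P8 via (5.93,16.795): [(0, 15.8663) (4.0512, 15.385) (4.3603, 15.617) (8.7971, 24) (0, 24)]  |A|=55.15
10. ⊥bis P0·P9 via (6.4,10.705): [(0, 15.8663) (4.0512, 15.385) (4.3603, 15.617) (8.7971, 24) (0, 24)]  |A|=55.15
11. canonical 5-gon: [(0, 15.8663) (4.0512, 15.385) (4.3603, 15.617) (8.7971, 24) (0, 24)]
12. shoelace: 55.15

Area of P0's cell: 55.1500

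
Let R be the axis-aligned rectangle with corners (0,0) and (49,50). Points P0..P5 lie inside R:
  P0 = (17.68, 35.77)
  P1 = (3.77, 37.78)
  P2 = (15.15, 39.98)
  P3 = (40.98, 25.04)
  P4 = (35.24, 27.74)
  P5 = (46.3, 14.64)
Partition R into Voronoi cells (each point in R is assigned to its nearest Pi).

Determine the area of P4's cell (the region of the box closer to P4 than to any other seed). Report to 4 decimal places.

Area of P4's cell: 633.6687

1. box [0,49]×[0,50]: [(0, 0) (49, 0) (49, 50) (0, 50)]
2. ⊥bis P4·P0 via (26.46,31.755): [(11.9388, 0) (49, 0) (49, 50) (34.8032, 50)]  |A|=1281.4495
3. ⊥bis P4·P1 via (19.505,32.76): [(11.9388, 0) (49, 0) (49, 50) (34.8032, 50)]  |A|=1281.4495
4. ⊥bis P4·P2 via (25.195,33.86): [(34.1256, 48.5182) (11.9388, 0) (49, 0) (49, 50) (35.0284, 50)]  |A|=1281.2826
5. ⊥bis P4·P3 via (38.11,26.39): [(34.1256, 48.5182) (11.9388, 0) (25.6966, 0) (49, 49.5413) (49, 50) (35.0284, 50)]  |A|=704.0415
6. ⊥bis P4·P5 via (40.77,21.19): [(34.1256, 48.5182) (11.9388, 0) (15.6715, 0) (32.3005, 14.0394) (49, 49.5413) (49, 50) (35.0284, 50)]  |A|=633.6687
7. canonical 7-gon: [(34.1256, 48.5182) (11.9388, 0) (15.6715, 0) (32.3005, 14.0394) (49, 49.5413) (49, 50) (35.0284, 50)]
8. shoelace: 633.6687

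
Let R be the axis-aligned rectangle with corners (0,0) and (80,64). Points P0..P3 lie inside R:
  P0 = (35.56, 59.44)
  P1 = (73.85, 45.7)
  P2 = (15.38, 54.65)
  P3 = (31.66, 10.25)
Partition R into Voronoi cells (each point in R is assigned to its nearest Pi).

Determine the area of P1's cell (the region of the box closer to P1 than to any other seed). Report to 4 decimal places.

Area of P1's cell: 1410.0231

1. box [0,80]×[0,64]: [(0, 0) (80, 0) (80, 64) (0, 64)]
2. ⊥bis P1·P0 via (54.705,52.57): [(35.8408, 0) (80, 0) (80, 64) (58.8065, 64)]  |A|=2091.2862
3. ⊥bis P1·P2 via (44.615,50.175): [(37.7485, 5.3164) (36.9347, 0) (80, 0) (80, 64) (58.8065, 64)]  |A|=2088.3783
4. ⊥bis P1·P3 via (52.755,27.975): [(47.9369, 33.7091) (76.2609, 0) (80, 0) (80, 64) (58.8065, 64)]  |A|=1410.0231
5. canonical 5-gon: [(47.9369, 33.7091) (76.2609, 0) (80, 0) (80, 64) (58.8065, 64)]
6. shoelace: 1410.0231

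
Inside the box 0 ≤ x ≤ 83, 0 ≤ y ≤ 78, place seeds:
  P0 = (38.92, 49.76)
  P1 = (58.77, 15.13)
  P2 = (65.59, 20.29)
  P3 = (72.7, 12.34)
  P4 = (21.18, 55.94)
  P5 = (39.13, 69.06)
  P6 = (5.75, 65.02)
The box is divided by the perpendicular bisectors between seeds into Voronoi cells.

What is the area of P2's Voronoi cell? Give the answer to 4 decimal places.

Area of P2's cell: 847.3970

1. box [0,83]×[0,78]: [(0, 0) (83, 0) (83, 78) (0, 78)]
2. ⊥bis P2·P0 via (52.255,35.025): [(13.5528, 0) (83, 0) (83, 62.8489)]  |A|=2182.3376
3. ⊥bis P2·P1 via (62.18,17.71): [(50.3701, 33.3192) (75.5794, 0) (83, 0) (83, 62.8489)]  |A|=1149.0007
4. ⊥bis P2·P3 via (69.145,16.315): [(50.3701, 33.3192) (65.6204, 13.1628) (83, 28.7061) (83, 62.8489)]  |A|=850.7123
5. ⊥bis P2·P4 via (43.385,38.115): [(50.3701, 33.3192) (65.6204, 13.1628) (83, 28.7061) (83, 62.8489)]  |A|=850.7123
6. ⊥bis P2·P5 via (52.36,44.675): [(78.7228, 58.9781) (50.3701, 33.3192) (65.6204, 13.1628) (83, 28.7061) (83, 61.2986)]  |A|=847.397
7. ⊥bis P2·P6 via (35.67,42.655): [(78.7228, 58.9781) (50.3701, 33.3192) (65.6204, 13.1628) (83, 28.7061) (83, 61.2986)]  |A|=847.397
8. canonical 5-gon: [(78.7228, 58.9781) (50.3701, 33.3192) (65.6204, 13.1628) (83, 28.7061) (83, 61.2986)]
9. shoelace: 847.397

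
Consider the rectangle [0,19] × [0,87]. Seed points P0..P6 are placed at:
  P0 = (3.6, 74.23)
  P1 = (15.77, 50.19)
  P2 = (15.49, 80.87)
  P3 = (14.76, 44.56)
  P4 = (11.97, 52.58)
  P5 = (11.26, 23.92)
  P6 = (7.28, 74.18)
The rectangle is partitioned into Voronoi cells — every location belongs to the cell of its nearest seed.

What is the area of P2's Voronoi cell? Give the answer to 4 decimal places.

Area of P2's cell: 143.6011

1. box [0,19]×[0,87]: [(0, 0) (19, 0) (19, 87) (0, 87)]
2. ⊥bis P2·P0 via (9.545,77.55): [(19, 60.6193) (19, 87) (4.2676, 87)]  |A|=194.3253
3. ⊥bis P2·P1 via (15.63,65.53): [(16.2544, 65.5357) (19, 65.5608) (19, 87) (4.2676, 87)]  |A|=187.5417
4. ⊥bis P2·P3 via (15.125,62.715): [(16.2544, 65.5357) (19, 65.5608) (19, 87) (4.2676, 87)]  |A|=187.5417
5. ⊥bis P2·P4 via (13.73,66.725): [(15.7292, 66.4763) (19, 66.0693) (19, 87) (4.2676, 87)]  |A|=185.4123
6. ⊥bis P2·P5 via (13.375,52.395): [(15.7292, 66.4763) (19, 66.0693) (19, 87) (4.2676, 87)]  |A|=185.4123
7. ⊥bis P2·P6 via (11.385,77.525): [(5.5819, 84.6466) (19, 68.1798) (19, 87) (4.2676, 87)]  |A|=143.6011
8. canonical 4-gon: [(5.5819, 84.6466) (19, 68.1798) (19, 87) (4.2676, 87)]
9. shoelace: 143.6011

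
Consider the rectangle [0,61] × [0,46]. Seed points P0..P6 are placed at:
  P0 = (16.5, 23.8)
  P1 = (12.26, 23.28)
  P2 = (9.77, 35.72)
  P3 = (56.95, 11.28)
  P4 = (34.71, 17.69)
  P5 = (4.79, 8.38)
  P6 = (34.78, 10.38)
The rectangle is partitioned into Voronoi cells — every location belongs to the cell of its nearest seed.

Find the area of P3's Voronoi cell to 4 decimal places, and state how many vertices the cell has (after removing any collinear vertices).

Area of P3's cell: 552.0549 (5 vertices)

1. box [0,61]×[0,46]: [(0, 0) (61, 0) (61, 46) (0, 46)]
2. ⊥bis P3·P0 via (36.725,17.54): [(31.2961, 0) (61, 0) (61, 46) (45.5339, 46)]  |A|=1038.9115
3. ⊥bis P3·P1 via (34.605,17.28): [(31.2961, 0) (61, 0) (61, 46) (45.5339, 46)]  |A|=1038.9115
4. ⊥bis P3·P2 via (33.36,23.5): [(31.2961, 0) (61, 0) (61, 46) (45.5339, 46)]  |A|=1038.9115
5. ⊥bis P3·P4 via (45.83,14.485): [(41.6551, 0) (61, 0) (61, 46) (54.9132, 46)]  |A|=584.9273
6. ⊥bis P3·P5 via (30.87,9.83): [(41.6551, 0) (61, 0) (61, 46) (54.9132, 46)]  |A|=584.9273
7. ⊥bis P3·P6 via (45.865,10.83): [(45.7306, 14.1402) (46.3046, 0) (61, 0) (61, 46) (54.9132, 46)]  |A|=552.0549
8. canonical 5-gon: [(45.7306, 14.1402) (46.3046, 0) (61, 0) (61, 46) (54.9132, 46)]
9. shoelace: 552.0549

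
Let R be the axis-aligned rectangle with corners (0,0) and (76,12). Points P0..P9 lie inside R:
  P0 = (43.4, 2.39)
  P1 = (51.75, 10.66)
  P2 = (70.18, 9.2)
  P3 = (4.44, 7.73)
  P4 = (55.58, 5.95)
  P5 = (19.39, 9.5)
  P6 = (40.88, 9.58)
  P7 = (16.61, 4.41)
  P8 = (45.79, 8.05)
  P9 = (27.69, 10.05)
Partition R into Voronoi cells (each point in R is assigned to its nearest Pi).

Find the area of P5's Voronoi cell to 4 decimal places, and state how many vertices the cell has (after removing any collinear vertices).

Area of P5's cell: 58.4319 (4 vertices)

1. box [0,76]×[0,12]: [(0, 0) (76, 0) (76, 12) (0, 12)]
2. ⊥bis P5·P0 via (31.395,5.945): [(0, 0) (29.6345, 0) (33.188, 12) (0, 12)]  |A|=376.9354
3. ⊥bis P5·P1 via (35.57,10.08): [(0, 0) (29.6345, 0) (33.188, 12) (0, 12)]  |A|=376.9354
4. ⊥bis P5·P2 via (44.785,9.35): [(0, 0) (29.6345, 0) (33.188, 12) (0, 12)]  |A|=376.9354
5. ⊥bis P5·P3 via (11.915,8.615): [(12.935, 0) (29.6345, 0) (33.188, 12) (11.5142, 12)]  |A|=230.2402
6. ⊥bis P5·P4 via (37.485,7.725): [(12.935, 0) (29.6345, 0) (33.188, 12) (11.5142, 12)]  |A|=230.2402
7. ⊥bis P5·P6 via (30.135,9.54): [(12.935, 0) (29.6345, 0) (30.1639, 1.7875) (30.1258, 12) (11.5142, 12)]  |A|=214.6039
8. ⊥bis P5·P7 via (18,6.955): [(11.7044, 10.3934) (29.7876, 0.517) (30.1639, 1.7875) (30.1258, 12) (11.5142, 12)]  |A|=122.3907
9. ⊥bis P5·P8 via (32.59,8.775): [(11.7044, 10.3934) (29.7876, 0.517) (30.1639, 1.7875) (30.1258, 12) (11.5142, 12)]  |A|=122.3907
10. ⊥bis P5·P9 via (23.54,9.775): [(11.7044, 10.3934) (23.9419, 3.7097) (23.3926, 12) (11.5142, 12)]  |A|=58.4319
11. canonical 4-gon: [(11.7044, 10.3934) (23.9419, 3.7097) (23.3926, 12) (11.5142, 12)]
12. shoelace: 58.4319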